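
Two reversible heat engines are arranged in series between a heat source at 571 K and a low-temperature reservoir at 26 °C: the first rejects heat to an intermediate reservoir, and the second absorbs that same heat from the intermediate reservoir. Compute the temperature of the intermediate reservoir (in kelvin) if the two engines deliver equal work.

T_C = 26 °C → 26 + 273.15 = 299.15 K.
For reversible stages Q_m = Q_H·(T_m/T_H). Setting W₁ = Q_H(1 − T_m/T_H) equal to W₂ = Q_m(1 − T_C/T_m) = Q_H·(T_m − T_C)/T_H gives T_H − T_m = T_m − T_C, so T_m = (T_H + T_C)/2 = (571.00 + 299.15)/2 = 435.1 K.

T_m ≈ 435.1 K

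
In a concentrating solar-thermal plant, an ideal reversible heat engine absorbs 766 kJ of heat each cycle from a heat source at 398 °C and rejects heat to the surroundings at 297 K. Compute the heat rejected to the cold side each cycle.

T_H = 398 °C → 398 + 273.15 = 671.15 K.
For a reversible engine, η = 1 − T_C/T_H = 1 − 297.00/671.15 = 0.5575.
For a reversible cycle Q_C/Q_H = T_C/T_H, so Q_C = 766 × 297.00/671.15 = 339.0 kJ.

Q_C ≈ 339.0 kJ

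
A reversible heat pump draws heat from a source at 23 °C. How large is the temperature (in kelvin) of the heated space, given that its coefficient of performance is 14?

T_C = 23 °C → 23 + 273.15 = 296.15 K.
COP_HP = T_H/(T_H − T_C) ⇒ T_H = T_C·COP_HP/(COP_HP − 1) = 296.15 × 14/(14 − 1) = 319 K.

T_H ≈ 319 K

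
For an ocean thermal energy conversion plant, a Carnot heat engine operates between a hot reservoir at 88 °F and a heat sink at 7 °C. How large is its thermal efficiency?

T_H = 88 °F → (88 − 32) × 5/9 = 31.11 °C = 304.26 K.
T_C = 7 °C → 7 + 273.15 = 280.15 K.
The Carnot efficiency is η = 1 − T_C/T_H = 1 − 280.15/304.26 = 0.0792.

η ≈ 0.0792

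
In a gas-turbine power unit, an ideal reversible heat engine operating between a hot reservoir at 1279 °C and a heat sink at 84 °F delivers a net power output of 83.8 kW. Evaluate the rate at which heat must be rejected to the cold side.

Q̇_C ≈ 20.2 kW

T_H = 1279 °C → 1279 + 273.15 = 1552.15 K.
T_C = 84 °F → (84 − 32) × 5/9 = 28.89 °C = 302.04 K.
The Carnot efficiency is η = 1 − T_C/T_H = 1 − 302.04/1552.15 = 0.8054.
Since Q_C/Q_H = T_C/T_H and Q_H = W/η, Q_C = W·T_C/(T_H − T_C) = 83.8 × 302.04/1250.11 = 20.2 kW.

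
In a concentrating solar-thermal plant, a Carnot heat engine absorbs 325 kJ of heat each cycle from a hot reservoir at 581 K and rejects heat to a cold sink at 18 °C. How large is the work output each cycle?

T_C = 18 °C → 18 + 273.15 = 291.15 K.
Since the cycle is reversible, η = 1 − T_C/T_H = 1 − 291.15/581.00 = 0.4989.
W = η·Q_H = 0.4989 × 325 = 162 kJ.

W ≈ 162 kJ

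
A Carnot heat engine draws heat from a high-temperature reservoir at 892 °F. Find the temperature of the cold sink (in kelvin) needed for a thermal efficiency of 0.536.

T_C ≈ 348 K

T_H = 892 °F → (892 − 32) × 5/9 = 477.78 °C = 750.93 K.
From η = 1 − T_C/T_H, T_C = T_H·(1 − η) = 750.93 × (1 − 0.536) = 348 K.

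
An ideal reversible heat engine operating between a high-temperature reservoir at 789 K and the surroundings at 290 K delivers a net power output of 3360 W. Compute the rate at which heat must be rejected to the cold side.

Q̇_C ≈ 1950 W

The Carnot efficiency is η = 1 − T_C/T_H = 1 − 290.00/789.00 = 0.6324.
Since Q_C/Q_H = T_C/T_H and Q_H = W/η, Q_C = W·T_C/(T_H − T_C) = 3360 × 290.00/499.00 = 1950 W.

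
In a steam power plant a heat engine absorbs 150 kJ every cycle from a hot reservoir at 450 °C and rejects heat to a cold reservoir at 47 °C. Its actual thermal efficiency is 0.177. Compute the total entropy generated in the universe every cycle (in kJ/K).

T_H = 450 °C → 450 + 273.15 = 723.15 K.
T_C = 47 °C → 47 + 273.15 = 320.15 K.
W = η·Q_H = 0.177 × 150 = 26.55 kJ, so Q_C = Q_H − W = 123.5 kJ.
The hot reservoir loses entropy Q_H/T_H = 150/723.15 = 0.2074 kJ/K; the cold reservoir gains Q_C/T_C = 123.5/320.15 = 0.3856 kJ/K.
ΔS_univ = −Q_H/T_H + Q_C/T_C = 0.178 kJ/K (> 0, since η = 0.177 < η_Carnot = 0.557).

ΔS_univ ≈ 0.178 kJ/K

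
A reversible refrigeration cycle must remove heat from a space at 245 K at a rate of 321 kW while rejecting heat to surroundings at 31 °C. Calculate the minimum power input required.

Ẇ_in ≈ 77.50 kW

T_H = 31 °C → 31 + 273.15 = 304.15 K.
COP_R = T_C/(T_H − T_C) = 245.00/59.15 = 4.1420.
W = Q_C/COP_R = 321/4.1420 = 77.50 kW.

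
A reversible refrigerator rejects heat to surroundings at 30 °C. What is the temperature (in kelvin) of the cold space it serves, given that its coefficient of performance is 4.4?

T_H = 30 °C → 30 + 273.15 = 303.15 K.
COP_R = T_C/(T_H − T_C) ⇒ T_C = T_H·COP_R/(1 + COP_R) = 303.15 × 4.4/(1 + 4.4) = 247 K.

T_C ≈ 247 K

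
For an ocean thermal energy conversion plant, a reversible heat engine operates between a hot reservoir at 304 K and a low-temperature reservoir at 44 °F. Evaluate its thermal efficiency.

η ≈ 0.07955

T_C = 44 °F → (44 − 32) × 5/9 = 6.67 °C = 279.82 K.
η_rev = 1 − T_C/T_H = 1 − 279.82/304.00 = 0.07955.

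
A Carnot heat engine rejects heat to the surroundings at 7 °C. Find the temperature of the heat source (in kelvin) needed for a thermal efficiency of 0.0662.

T_H ≈ 300 K

T_C = 7 °C → 7 + 273.15 = 280.15 K.
From η = 1 − T_C/T_H, solving for T_H gives T_H = T_C/(1 − η) = 280.15/(1 − 0.0662) = 300 K.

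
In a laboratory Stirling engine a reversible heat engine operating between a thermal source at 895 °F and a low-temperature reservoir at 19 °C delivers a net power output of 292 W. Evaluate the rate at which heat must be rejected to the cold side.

T_H = 895 °F → (895 − 32) × 5/9 = 479.44 °C = 752.59 K.
T_C = 19 °C → 19 + 273.15 = 292.15 K.
η_rev = 1 − T_C/T_H = 1 − 292.15/752.59 = 0.6118.
Since Q_C/Q_H = T_C/T_H and Q_H = W/η, Q_C = W·T_C/(T_H − T_C) = 292 × 292.15/460.44 = 185 W.

Q̇_C ≈ 185 W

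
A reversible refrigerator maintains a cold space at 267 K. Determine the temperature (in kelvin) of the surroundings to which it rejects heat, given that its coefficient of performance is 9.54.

COP_R = T_C/(T_H − T_C) ⇒ T_H = T_C·(1 + 1/COP_R) = 267.00 × (1 + 1/9.54) = 295 K.

T_H ≈ 295 K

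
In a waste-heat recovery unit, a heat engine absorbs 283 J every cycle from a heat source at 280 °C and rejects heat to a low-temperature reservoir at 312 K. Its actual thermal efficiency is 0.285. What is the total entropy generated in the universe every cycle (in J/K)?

ΔS_univ ≈ 0.137 J/K

T_H = 280 °C → 280 + 273.15 = 553.15 K.
W = η·Q_H = 0.285 × 283 = 80.65 J, so Q_C = Q_H − W = 202.3 J.
The hot reservoir loses entropy Q_H/T_H = 283/553.15 = 0.5116 J/K; the cold reservoir gains Q_C/T_C = 202.3/312.00 = 0.6485 J/K.
ΔS_univ = −Q_H/T_H + Q_C/T_C = 0.137 J/K (> 0, since η = 0.285 < η_Carnot = 0.436).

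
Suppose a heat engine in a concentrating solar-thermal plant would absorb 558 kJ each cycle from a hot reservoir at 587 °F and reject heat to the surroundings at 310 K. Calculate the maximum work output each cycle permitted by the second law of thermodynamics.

W_max ≈ 261 kJ

T_H = 587 °F → (587 − 32) × 5/9 = 308.33 °C = 581.48 K.
By the Carnot theorem, η_max = 1 − T_C/T_H = 1 − 310.00/581.48 = 0.4669.
W_max = η_max · Q_H = 0.4669 × 558 = 261 kJ.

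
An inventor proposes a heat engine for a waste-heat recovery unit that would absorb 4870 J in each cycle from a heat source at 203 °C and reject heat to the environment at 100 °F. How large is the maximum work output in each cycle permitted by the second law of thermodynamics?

T_H = 203 °C → 203 + 273.15 = 476.15 K.
T_C = 100 °F → (100 − 32) × 5/9 = 37.78 °C = 310.93 K.
The second-law ceiling is the Carnot efficiency, η_max = 1 − T_C/T_H = 1 − 310.93/476.15 = 0.3470.
W_max = η_max · Q_H = 0.3470 × 4870 = 1690 J.

W_max ≈ 1690 J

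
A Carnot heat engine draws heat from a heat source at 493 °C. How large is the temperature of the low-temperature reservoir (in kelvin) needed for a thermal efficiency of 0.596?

T_C ≈ 310 K

T_H = 493 °C → 493 + 273.15 = 766.15 K.
From η = 1 − T_C/T_H, T_C = T_H·(1 − η) = 766.15 × (1 − 0.596) = 310 K.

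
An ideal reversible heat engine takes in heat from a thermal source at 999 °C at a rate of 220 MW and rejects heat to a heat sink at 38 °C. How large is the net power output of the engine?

Ẇ ≈ 166.2 MW

T_H = 999 °C → 999 + 273.15 = 1272.15 K.
T_C = 38 °C → 38 + 273.15 = 311.15 K.
Since the cycle is reversible, η = 1 − T_C/T_H = 1 − 311.15/1272.15 = 0.7554.
W = η·Q_H = 0.7554 × 220 = 166.2 MW.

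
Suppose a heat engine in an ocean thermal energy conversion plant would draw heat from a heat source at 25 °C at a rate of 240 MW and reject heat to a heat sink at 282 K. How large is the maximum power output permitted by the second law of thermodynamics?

T_H = 25 °C → 25 + 273.15 = 298.15 K.
The upper bound on efficiency is η_max = 1 − T_C/T_H = 1 − 282.00/298.15 = 0.0542.
W_max = η_max · Q_H = 0.0542 × 240 = 13.0 MW.

Ẇ_max ≈ 13.0 MW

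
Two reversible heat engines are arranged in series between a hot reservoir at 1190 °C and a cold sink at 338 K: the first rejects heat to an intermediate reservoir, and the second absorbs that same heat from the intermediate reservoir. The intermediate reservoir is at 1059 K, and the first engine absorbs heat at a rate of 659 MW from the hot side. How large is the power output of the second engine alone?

Ẇ₂ ≈ 325 MW

T_H = 1190 °C → 1190 + 273.15 = 1463.15 K.
Heat entering the second stage: Q_m = Q_H·(T_m/T_H) = 659 × 1059.00/1463.15 = 477 MW.
Second-stage efficiency η₂ = 1 − T_C/T_m = 1 − 338.00/1059.00 = 0.6808, so W₂ = η₂·Q_m = 325 MW.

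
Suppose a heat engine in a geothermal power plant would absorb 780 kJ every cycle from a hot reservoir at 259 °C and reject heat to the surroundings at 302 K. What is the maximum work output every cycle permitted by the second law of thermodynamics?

T_H = 259 °C → 259 + 273.15 = 532.15 K.
No engine can exceed the Carnot limit: η_max = 1 − T_C/T_H = 1 − 302.00/532.15 = 0.4325.
W_max = η_max · Q_H = 0.4325 × 780 = 337.3 kJ.

W_max ≈ 337.3 kJ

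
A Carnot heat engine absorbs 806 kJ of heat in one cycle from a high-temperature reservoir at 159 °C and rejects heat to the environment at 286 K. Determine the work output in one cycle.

W ≈ 272.6 kJ

T_H = 159 °C → 159 + 273.15 = 432.15 K.
η_rev = 1 − T_C/T_H = 1 − 286.00/432.15 = 0.3382.
W = η·Q_H = 0.3382 × 806 = 272.6 kJ.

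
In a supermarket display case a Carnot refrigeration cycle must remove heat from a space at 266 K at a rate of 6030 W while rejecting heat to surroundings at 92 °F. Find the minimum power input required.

Ẇ_in ≈ 918 W

T_H = 92 °F → (92 − 32) × 5/9 = 33.33 °C = 306.48 K.
COP_R = T_C/(T_H − T_C) = 266.00/40.48 = 6.5706.
W = Q_C/COP_R = 6030/6.5706 = 918 W.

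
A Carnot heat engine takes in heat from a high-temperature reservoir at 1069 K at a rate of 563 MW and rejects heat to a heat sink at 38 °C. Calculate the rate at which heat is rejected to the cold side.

T_C = 38 °C → 38 + 273.15 = 311.15 K.
The Carnot efficiency is η = 1 − T_C/T_H = 1 − 311.15/1069.00 = 0.7089.
For a reversible cycle Q_C/Q_H = T_C/T_H, so Q_C = 563 × 311.15/1069.00 = 164 MW.

Q̇_C ≈ 164 MW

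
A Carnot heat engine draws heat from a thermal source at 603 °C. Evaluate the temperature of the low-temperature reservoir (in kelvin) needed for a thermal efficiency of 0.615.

T_H = 603 °C → 603 + 273.15 = 876.15 K.
From η = 1 − T_C/T_H, T_C = T_H·(1 − η) = 876.15 × (1 − 0.615) = 337 K.

T_C ≈ 337 K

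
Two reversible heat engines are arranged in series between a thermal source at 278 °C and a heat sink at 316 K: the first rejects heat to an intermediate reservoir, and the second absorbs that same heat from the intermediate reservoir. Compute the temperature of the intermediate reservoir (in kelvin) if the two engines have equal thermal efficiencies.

T_H = 278 °C → 278 + 273.15 = 551.15 K.
Equal efficiencies require 1 − T_m/T_H = 1 − T_C/T_m, i.e. T_m/T_H = T_C/T_m, so T_m = √(T_H·T_C) = √(551.15 × 316.00) = 417 K.

T_m ≈ 417 K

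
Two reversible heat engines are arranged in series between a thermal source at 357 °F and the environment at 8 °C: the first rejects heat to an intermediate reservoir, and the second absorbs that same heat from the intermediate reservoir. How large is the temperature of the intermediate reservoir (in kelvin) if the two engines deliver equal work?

T_H = 357 °F → (357 − 32) × 5/9 = 180.56 °C = 453.71 K.
T_C = 8 °C → 8 + 273.15 = 281.15 K.
For reversible stages Q_m = Q_H·(T_m/T_H). Setting W₁ = Q_H(1 − T_m/T_H) equal to W₂ = Q_m(1 − T_C/T_m) = Q_H·(T_m − T_C)/T_H gives T_H − T_m = T_m − T_C, so T_m = (T_H + T_C)/2 = (453.71 + 281.15)/2 = 367 K.

T_m ≈ 367 K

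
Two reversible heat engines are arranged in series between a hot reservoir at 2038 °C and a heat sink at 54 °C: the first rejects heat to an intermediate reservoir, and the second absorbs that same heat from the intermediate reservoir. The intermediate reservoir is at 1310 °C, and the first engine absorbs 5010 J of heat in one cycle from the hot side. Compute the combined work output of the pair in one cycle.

T_H = 2038 °C → 2038 + 273.15 = 2311.15 K.
T_C = 54 °C → 54 + 273.15 = 327.15 K.
Two reversible stages in series are equivalent to a single Carnot engine between T_H and T_C, so η_total = 1 − T_C/T_H = 1 − 327.15/2311.15 = 0.8584.
W_total = η_total · Q_H = 0.8584 × 5010 = 4301 J.

W_total ≈ 4301 J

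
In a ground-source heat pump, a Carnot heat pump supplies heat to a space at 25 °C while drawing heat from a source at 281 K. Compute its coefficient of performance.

COP_HP ≈ 17.38

T_H = 25 °C → 25 + 273.15 = 298.15 K.
COP_HP = T_H/(T_H − T_C) = 298.15/(298.15 − 281.00) = 17.38.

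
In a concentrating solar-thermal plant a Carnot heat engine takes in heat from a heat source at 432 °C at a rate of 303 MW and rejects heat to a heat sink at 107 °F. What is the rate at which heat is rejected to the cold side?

Q̇_C ≈ 135 MW

T_H = 432 °C → 432 + 273.15 = 705.15 K.
T_C = 107 °F → (107 − 32) × 5/9 = 41.67 °C = 314.82 K.
η_rev = 1 − T_C/T_H = 1 − 314.82/705.15 = 0.5535.
For a reversible cycle Q_C/Q_H = T_C/T_H, so Q_C = 303 × 314.82/705.15 = 135 MW.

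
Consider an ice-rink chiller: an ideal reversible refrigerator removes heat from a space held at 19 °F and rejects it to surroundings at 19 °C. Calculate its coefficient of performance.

T_H = 19 °C → 19 + 273.15 = 292.15 K.
T_C = 19 °F → (19 − 32) × 5/9 = -7.22 °C = 265.93 K.
COP_R = T_C/(T_H − T_C) = 265.93/(292.15 − 265.93) = 10.1.

COP_R ≈ 10.1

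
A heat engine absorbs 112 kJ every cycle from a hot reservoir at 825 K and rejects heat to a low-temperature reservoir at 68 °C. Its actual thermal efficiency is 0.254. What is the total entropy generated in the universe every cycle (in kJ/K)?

ΔS_univ ≈ 0.1092 kJ/K

T_C = 68 °C → 68 + 273.15 = 341.15 K.
W = η·Q_H = 0.254 × 112 = 28.45 kJ, so Q_C = Q_H − W = 83.55 kJ.
Reservoir entropy changes: ΔS_H = −Q_H/T_H = −112/825.00 = -0.1358 kJ/K and ΔS_C = +Q_C/T_C = 83.55/341.15 = 0.2449 kJ/K.
ΔS_univ = −Q_H/T_H + Q_C/T_C = 0.1092 kJ/K (> 0, since η = 0.254 < η_Carnot = 0.586).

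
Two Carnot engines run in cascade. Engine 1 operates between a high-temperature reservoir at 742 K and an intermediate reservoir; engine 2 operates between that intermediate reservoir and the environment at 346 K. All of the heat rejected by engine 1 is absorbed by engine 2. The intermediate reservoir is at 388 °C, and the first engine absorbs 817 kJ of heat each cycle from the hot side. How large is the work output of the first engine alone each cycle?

W₁ ≈ 89.0 kJ

T_m = 388 °C → 388 + 273.15 = 661.15 K.
First-stage efficiency η₁ = 1 − T_m/T_H = 1 − 661.15/742.00 = 0.1090.
W₁ = η₁·Q_H = 0.1090 × 817 = 89.0 kJ.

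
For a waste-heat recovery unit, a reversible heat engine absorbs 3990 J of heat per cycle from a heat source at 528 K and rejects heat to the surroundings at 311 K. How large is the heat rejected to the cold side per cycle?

Q_C ≈ 2350 J

Carnot efficiency: η = 1 − T_C/T_H = 1 − 311.00/528.00 = 0.4110.
For a reversible cycle Q_C/Q_H = T_C/T_H, so Q_C = 3990 × 311.00/528.00 = 2350 J.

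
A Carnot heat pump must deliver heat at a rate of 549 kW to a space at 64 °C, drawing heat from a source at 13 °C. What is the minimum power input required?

Ẇ_in ≈ 83.0 kW

T_H = 64 °C → 64 + 273.15 = 337.15 K.
T_C = 13 °C → 13 + 273.15 = 286.15 K.
For a reversible heat pump, COP_HP = T_H/(T_H − T_C) = 337.15/51.00 = 6.6108.
W = Q_H/COP_HP = 549/6.6108 = 83.0 kW.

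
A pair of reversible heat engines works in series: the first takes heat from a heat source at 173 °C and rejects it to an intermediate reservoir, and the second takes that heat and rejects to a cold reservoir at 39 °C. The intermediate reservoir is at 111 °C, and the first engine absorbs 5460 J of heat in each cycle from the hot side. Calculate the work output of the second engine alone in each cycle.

T_H = 173 °C → 173 + 273.15 = 446.15 K.
T_C = 39 °C → 39 + 273.15 = 312.15 K.
T_m = 111 °C → 111 + 273.15 = 384.15 K.
Heat entering the second stage: Q_m = Q_H·(T_m/T_H) = 5460 × 384.15/446.15 = 4701 J.
Second-stage efficiency η₂ = 1 − T_C/T_m = 1 − 312.15/384.15 = 0.1874, so W₂ = η₂·Q_m = 881.1 J.

W₂ ≈ 881.1 J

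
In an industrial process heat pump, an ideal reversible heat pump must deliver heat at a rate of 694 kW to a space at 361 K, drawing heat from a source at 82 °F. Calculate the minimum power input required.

Ẇ_in ≈ 115 kW

T_C = 82 °F → (82 − 32) × 5/9 = 27.78 °C = 300.93 K.
COP_HP = T_H/(T_H − T_C) = 361.00/60.07 = 6.0094.
W = Q_H/COP_HP = 694/6.0094 = 115 kW.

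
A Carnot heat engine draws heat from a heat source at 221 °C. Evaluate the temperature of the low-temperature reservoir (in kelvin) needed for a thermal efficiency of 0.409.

T_C ≈ 292.0 K

T_H = 221 °C → 221 + 273.15 = 494.15 K.
From η = 1 − T_C/T_H, T_C = T_H·(1 − η) = 494.15 × (1 − 0.409) = 292.0 K.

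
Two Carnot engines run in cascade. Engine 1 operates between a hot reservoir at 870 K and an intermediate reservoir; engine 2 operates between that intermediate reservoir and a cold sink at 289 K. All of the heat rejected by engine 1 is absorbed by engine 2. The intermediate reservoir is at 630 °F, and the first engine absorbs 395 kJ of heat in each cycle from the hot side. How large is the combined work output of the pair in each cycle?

W_total ≈ 264 kJ

Two reversible stages in series are equivalent to a single Carnot engine between T_H and T_C, so η_total = 1 − T_C/T_H = 1 − 289.00/870.00 = 0.6678.
W_total = η_total · Q_H = 0.6678 × 395 = 264 kJ.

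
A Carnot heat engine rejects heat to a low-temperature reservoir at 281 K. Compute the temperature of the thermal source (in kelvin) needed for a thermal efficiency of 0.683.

T_H ≈ 886.4 K

From η = 1 − T_C/T_H, solving for T_H gives T_H = T_C/(1 − η) = 281.00/(1 − 0.683) = 886.4 K.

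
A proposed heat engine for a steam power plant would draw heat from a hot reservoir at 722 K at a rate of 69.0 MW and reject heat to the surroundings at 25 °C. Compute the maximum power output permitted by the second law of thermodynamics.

T_C = 25 °C → 25 + 273.15 = 298.15 K.
The upper bound on efficiency is η_max = 1 − T_C/T_H = 1 − 298.15/722.00 = 0.5870.
W_max = η_max · Q_H = 0.5870 × 69.0 = 40.51 MW.

Ẇ_max ≈ 40.51 MW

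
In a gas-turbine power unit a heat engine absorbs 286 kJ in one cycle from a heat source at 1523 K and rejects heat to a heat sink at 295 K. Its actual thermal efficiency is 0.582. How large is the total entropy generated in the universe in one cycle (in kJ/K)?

W = η·Q_H = 0.582 × 286 = 166.5 kJ, so Q_C = Q_H − W = 119.5 kJ.
Reservoir entropy changes: ΔS_H = −Q_H/T_H = −286/1523.00 = -0.1878 kJ/K and ΔS_C = +Q_C/T_C = 119.5/295.00 = 0.4052 kJ/K.
ΔS_univ = −Q_H/T_H + Q_C/T_C = 0.217 kJ/K (> 0, since η = 0.582 < η_Carnot = 0.806).

ΔS_univ ≈ 0.217 kJ/K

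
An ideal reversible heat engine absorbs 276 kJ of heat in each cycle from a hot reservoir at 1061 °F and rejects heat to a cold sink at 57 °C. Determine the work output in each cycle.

W ≈ 168 kJ

T_H = 1061 °F → (1061 − 32) × 5/9 = 571.67 °C = 844.82 K.
T_C = 57 °C → 57 + 273.15 = 330.15 K.
η_rev = 1 − T_C/T_H = 1 − 330.15/844.82 = 0.6092.
W = η·Q_H = 0.6092 × 276 = 168 kJ.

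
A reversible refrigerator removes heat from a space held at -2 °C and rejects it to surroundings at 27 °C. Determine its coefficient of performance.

T_H = 27 °C → 27 + 273.15 = 300.15 K.
T_C = -2 °C → -2 + 273.15 = 271.15 K.
The reversible coefficient of performance is COP_R = T_C/(T_H − T_C) = 271.15/(300.15 − 271.15) = 9.35.

COP_R ≈ 9.35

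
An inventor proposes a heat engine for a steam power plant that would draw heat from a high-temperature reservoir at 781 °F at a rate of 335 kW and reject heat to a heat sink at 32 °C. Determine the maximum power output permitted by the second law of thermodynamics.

T_H = 781 °F → (781 − 32) × 5/9 = 416.11 °C = 689.26 K.
T_C = 32 °C → 32 + 273.15 = 305.15 K.
No engine can exceed the Carnot limit: η_max = 1 − T_C/T_H = 1 − 305.15/689.26 = 0.5573.
W_max = η_max · Q_H = 0.5573 × 335 = 187 kW.

Ẇ_max ≈ 187 kW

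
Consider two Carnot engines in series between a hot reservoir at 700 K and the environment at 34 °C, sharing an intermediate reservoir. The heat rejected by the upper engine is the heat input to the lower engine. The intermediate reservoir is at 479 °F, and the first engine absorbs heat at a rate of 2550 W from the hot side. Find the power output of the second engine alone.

Ẇ₂ ≈ 781 W

T_C = 34 °C → 34 + 273.15 = 307.15 K.
T_m = 479 °F → (479 − 32) × 5/9 = 248.33 °C = 521.48 K.
Heat entering the second stage: Q_m = Q_H·(T_m/T_H) = 2550 × 521.48/700.00 = 1900 W.
Second-stage efficiency η₂ = 1 − T_C/T_m = 1 − 307.15/521.48 = 0.4110, so W₂ = η₂·Q_m = 781 W.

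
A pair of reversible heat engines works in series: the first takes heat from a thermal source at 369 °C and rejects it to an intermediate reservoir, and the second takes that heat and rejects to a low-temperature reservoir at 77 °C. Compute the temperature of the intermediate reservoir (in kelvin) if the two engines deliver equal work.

T_m ≈ 496 K

T_H = 369 °C → 369 + 273.15 = 642.15 K.
T_C = 77 °C → 77 + 273.15 = 350.15 K.
For reversible stages Q_m = Q_H·(T_m/T_H). Setting W₁ = Q_H(1 − T_m/T_H) equal to W₂ = Q_m(1 − T_C/T_m) = Q_H·(T_m − T_C)/T_H gives T_H − T_m = T_m − T_C, so T_m = (T_H + T_C)/2 = (642.15 + 350.15)/2 = 496 K.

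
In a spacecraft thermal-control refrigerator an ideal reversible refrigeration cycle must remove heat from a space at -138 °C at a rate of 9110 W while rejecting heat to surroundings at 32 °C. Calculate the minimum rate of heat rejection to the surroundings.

T_H = 32 °C → 32 + 273.15 = 305.15 K.
T_C = -138 °C → -138 + 273.15 = 135.15 K.
For a reversible cycle Q_H/Q_C = T_H/T_C, so Q_H = Q_C·T_H/T_C = 9110 × 305.15/135.15 = 20600 W.

Q̇_H ≈ 20600 W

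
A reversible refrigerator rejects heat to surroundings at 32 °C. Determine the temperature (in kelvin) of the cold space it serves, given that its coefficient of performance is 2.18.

T_C ≈ 209 K

T_H = 32 °C → 32 + 273.15 = 305.15 K.
COP_R = T_C/(T_H − T_C) ⇒ T_C = T_H·COP_R/(1 + COP_R) = 305.15 × 2.18/(1 + 2.18) = 209 K.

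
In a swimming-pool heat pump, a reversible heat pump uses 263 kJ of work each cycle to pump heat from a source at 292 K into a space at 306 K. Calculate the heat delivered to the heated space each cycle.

Q_H ≈ 5748 kJ

Reversible heating COP: COP_HP = T_H/(T_H − T_C) = 306.00/14.00 = 21.8571.
Q_H = COP_HP · W = 21.8571 × 263 = 5748 kJ.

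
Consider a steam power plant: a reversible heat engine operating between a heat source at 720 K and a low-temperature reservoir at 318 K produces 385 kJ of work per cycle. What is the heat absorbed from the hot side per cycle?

η_rev = 1 − T_C/T_H = 1 − 318.00/720.00 = 0.5583.
Q_H = W/η = 385/0.5583 = 690 kJ.

Q_H ≈ 690 kJ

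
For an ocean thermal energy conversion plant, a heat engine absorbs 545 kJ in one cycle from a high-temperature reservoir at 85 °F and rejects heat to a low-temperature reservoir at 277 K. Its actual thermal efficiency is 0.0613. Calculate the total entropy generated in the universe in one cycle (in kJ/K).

T_H = 85 °F → (85 − 32) × 5/9 = 29.44 °C = 302.59 K.
W = η·Q_H = 0.0613 × 545 = 33.41 kJ, so Q_C = Q_H − W = 511.6 kJ.
The hot reservoir loses entropy Q_H/T_H = 545/302.59 = 1.801 kJ/K; the cold reservoir gains Q_C/T_C = 511.6/277.00 = 1.847 kJ/K.
ΔS_univ = −Q_H/T_H + Q_C/T_C = 0.04581 kJ/K (> 0, since η = 0.0613 < η_Carnot = 0.085).

ΔS_univ ≈ 0.04581 kJ/K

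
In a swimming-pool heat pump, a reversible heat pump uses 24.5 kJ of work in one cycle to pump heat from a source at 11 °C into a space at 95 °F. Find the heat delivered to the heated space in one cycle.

T_H = 95 °F → (95 − 32) × 5/9 = 35.00 °C = 308.15 K.
T_C = 11 °C → 11 + 273.15 = 284.15 K.
The Carnot heat-pump COP is COP_HP = T_H/(T_H − T_C) = 308.15/24.00 = 12.8396.
Q_H = COP_HP · W = 12.8396 × 24.5 = 314.6 kJ.

Q_H ≈ 314.6 kJ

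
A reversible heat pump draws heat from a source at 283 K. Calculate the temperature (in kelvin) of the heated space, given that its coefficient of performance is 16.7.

T_H ≈ 301 K

COP_HP = T_H/(T_H − T_C) ⇒ T_H = T_C·COP_HP/(COP_HP − 1) = 283.00 × 16.7/(16.7 − 1) = 301 K.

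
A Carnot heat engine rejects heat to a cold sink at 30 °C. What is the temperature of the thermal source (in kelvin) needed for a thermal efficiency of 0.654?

T_H ≈ 876 K

T_C = 30 °C → 30 + 273.15 = 303.15 K.
From η = 1 − T_C/T_H, solving for T_H gives T_H = T_C/(1 − η) = 303.15/(1 − 0.654) = 876 K.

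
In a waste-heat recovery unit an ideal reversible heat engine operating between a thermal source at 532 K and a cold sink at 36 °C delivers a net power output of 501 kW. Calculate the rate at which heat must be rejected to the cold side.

Q̇_C ≈ 695.0 kW

T_C = 36 °C → 36 + 273.15 = 309.15 K.
The Carnot efficiency is η = 1 − T_C/T_H = 1 − 309.15/532.00 = 0.4189.
Since Q_C/Q_H = T_C/T_H and Q_H = W/η, Q_C = W·T_C/(T_H − T_C) = 501 × 309.15/222.85 = 695.0 kW.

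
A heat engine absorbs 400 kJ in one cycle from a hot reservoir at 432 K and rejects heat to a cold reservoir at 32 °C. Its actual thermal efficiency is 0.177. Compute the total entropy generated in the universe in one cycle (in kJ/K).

T_C = 32 °C → 32 + 273.15 = 305.15 K.
W = η·Q_H = 0.177 × 400 = 70.80 kJ, so Q_C = Q_H − W = 329.2 kJ.
Entropy balance on the reservoirs: −Q_H/T_H = -0.9259 kJ/K, +Q_C/T_C = 1.079 kJ/K.
ΔS_univ = −Q_H/T_H + Q_C/T_C = 0.153 kJ/K (> 0, since η = 0.177 < η_Carnot = 0.294).

ΔS_univ ≈ 0.153 kJ/K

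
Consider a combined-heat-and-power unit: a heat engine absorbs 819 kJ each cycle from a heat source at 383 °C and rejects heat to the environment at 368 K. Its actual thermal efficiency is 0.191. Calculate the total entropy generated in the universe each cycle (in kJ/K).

ΔS_univ ≈ 0.5523 kJ/K

T_H = 383 °C → 383 + 273.15 = 656.15 K.
W = η·Q_H = 0.191 × 819 = 156.4 kJ, so Q_C = Q_H − W = 662.6 kJ.
Entropy balance on the reservoirs: −Q_H/T_H = -1.248 kJ/K, +Q_C/T_C = 1.800 kJ/K.
ΔS_univ = −Q_H/T_H + Q_C/T_C = 0.5523 kJ/K (> 0, since η = 0.191 < η_Carnot = 0.439).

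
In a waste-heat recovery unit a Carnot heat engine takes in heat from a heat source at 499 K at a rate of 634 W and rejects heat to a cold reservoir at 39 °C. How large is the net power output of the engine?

T_C = 39 °C → 39 + 273.15 = 312.15 K.
Since the cycle is reversible, η = 1 − T_C/T_H = 1 − 312.15/499.00 = 0.3744.
W = η·Q_H = 0.3744 × 634 = 237.4 W.

Ẇ ≈ 237.4 W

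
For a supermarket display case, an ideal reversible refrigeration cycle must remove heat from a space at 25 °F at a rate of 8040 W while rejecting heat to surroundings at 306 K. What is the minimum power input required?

T_C = 25 °F → (25 − 32) × 5/9 = -3.89 °C = 269.26 K.
COP_R = T_C/(T_H − T_C) = 269.26/36.74 = 7.3290.
W = Q_C/COP_R = 8040/7.3290 = 1100 W.

Ẇ_in ≈ 1100 W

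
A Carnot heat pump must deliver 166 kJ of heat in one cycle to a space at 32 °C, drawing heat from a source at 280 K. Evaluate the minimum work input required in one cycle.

T_H = 32 °C → 32 + 273.15 = 305.15 K.
For a reversible heat pump, COP_HP = T_H/(T_H − T_C) = 305.15/25.15 = 12.1332.
W = Q_H/COP_HP = 166/12.1332 = 13.7 kJ.

W_in ≈ 13.7 kJ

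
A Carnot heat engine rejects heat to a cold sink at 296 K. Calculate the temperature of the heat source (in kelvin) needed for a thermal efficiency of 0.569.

T_H ≈ 687 K

From η = 1 − T_C/T_H, solving for T_H gives T_H = T_C/(1 − η) = 296.00/(1 − 0.569) = 687 K.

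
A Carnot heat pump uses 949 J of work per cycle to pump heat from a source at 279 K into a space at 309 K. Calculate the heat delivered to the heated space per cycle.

Q_H ≈ 9770 J

The Carnot heat-pump COP is COP_HP = T_H/(T_H − T_C) = 309.00/30.00 = 10.3000.
Q_H = COP_HP · W = 10.3000 × 949 = 9770 J.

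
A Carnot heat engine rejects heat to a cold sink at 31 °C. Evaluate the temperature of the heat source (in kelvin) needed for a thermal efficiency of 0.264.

T_C = 31 °C → 31 + 273.15 = 304.15 K.
From η = 1 − T_C/T_H, solving for T_H gives T_H = T_C/(1 − η) = 304.15/(1 − 0.264) = 413 K.

T_H ≈ 413 K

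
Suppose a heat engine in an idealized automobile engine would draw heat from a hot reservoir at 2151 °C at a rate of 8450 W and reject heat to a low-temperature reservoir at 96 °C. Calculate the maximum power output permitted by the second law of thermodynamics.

Ẇ_max ≈ 7163 W

T_H = 2151 °C → 2151 + 273.15 = 2424.15 K.
T_C = 96 °C → 96 + 273.15 = 369.15 K.
No engine can exceed the Carnot limit: η_max = 1 − T_C/T_H = 1 − 369.15/2424.15 = 0.8477.
W_max = η_max · Q_H = 0.8477 × 8450 = 7163 W.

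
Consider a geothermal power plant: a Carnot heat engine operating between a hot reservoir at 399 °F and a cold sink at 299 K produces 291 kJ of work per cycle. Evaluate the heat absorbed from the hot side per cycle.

T_H = 399 °F → (399 − 32) × 5/9 = 203.89 °C = 477.04 K.
Since the cycle is reversible, η = 1 − T_C/T_H = 1 − 299.00/477.04 = 0.3732.
Q_H = W/η = 291/0.3732 = 780 kJ.

Q_H ≈ 780 kJ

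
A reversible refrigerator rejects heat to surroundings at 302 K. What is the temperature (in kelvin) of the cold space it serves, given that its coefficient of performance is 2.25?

COP_R = T_C/(T_H − T_C) ⇒ T_C = T_H·COP_R/(1 + COP_R) = 302.00 × 2.25/(1 + 2.25) = 209 K.

T_C ≈ 209 K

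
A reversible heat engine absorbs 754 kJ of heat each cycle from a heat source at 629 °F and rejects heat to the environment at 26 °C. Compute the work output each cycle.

W ≈ 381 kJ

T_H = 629 °F → (629 − 32) × 5/9 = 331.67 °C = 604.82 K.
T_C = 26 °C → 26 + 273.15 = 299.15 K.
η_rev = 1 − T_C/T_H = 1 − 299.15/604.82 = 0.5054.
W = η·Q_H = 0.5054 × 754 = 381 kJ.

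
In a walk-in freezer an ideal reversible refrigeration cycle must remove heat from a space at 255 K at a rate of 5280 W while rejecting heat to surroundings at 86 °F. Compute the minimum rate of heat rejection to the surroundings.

Q̇_H ≈ 6277 W

T_H = 86 °F → (86 − 32) × 5/9 = 30.00 °C = 303.15 K.
For a reversible cycle Q_H/Q_C = T_H/T_C, so Q_H = Q_C·T_H/T_C = 5280 × 303.15/255.00 = 6277 W.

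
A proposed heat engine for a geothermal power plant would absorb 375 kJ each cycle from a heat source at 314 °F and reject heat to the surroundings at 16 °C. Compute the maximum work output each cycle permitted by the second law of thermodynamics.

T_H = 314 °F → (314 − 32) × 5/9 = 156.67 °C = 429.82 K.
T_C = 16 °C → 16 + 273.15 = 289.15 K.
The second-law ceiling is the Carnot efficiency, η_max = 1 − T_C/T_H = 1 − 289.15/429.82 = 0.3273.
W_max = η_max · Q_H = 0.3273 × 375 = 122.7 kJ.

W_max ≈ 122.7 kJ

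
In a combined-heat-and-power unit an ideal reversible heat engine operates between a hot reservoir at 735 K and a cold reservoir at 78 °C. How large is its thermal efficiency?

η ≈ 0.5222

T_C = 78 °C → 78 + 273.15 = 351.15 K.
For a reversible engine, η = 1 − T_C/T_H = 1 − 351.15/735.00 = 0.5222.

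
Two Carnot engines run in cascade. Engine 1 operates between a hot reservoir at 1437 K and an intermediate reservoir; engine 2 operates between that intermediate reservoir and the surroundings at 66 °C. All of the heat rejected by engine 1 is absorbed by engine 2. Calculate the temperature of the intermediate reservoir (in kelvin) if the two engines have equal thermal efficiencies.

T_C = 66 °C → 66 + 273.15 = 339.15 K.
Equal efficiencies require 1 − T_m/T_H = 1 − T_C/T_m, i.e. T_m/T_H = T_C/T_m, so T_m = √(T_H·T_C) = √(1437.00 × 339.15) = 698 K.

T_m ≈ 698 K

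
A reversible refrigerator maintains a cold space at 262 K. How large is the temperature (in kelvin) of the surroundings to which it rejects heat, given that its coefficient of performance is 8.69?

COP_R = T_C/(T_H − T_C) ⇒ T_H = T_C·(1 + 1/COP_R) = 262.00 × (1 + 1/8.69) = 292 K.

T_H ≈ 292 K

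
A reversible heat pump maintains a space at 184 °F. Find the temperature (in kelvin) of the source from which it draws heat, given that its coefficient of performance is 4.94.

T_H = 184 °F → (184 − 32) × 5/9 = 84.44 °C = 357.59 K.
COP_HP = T_H/(T_H − T_C) ⇒ T_C = T_H·(COP_HP − 1)/COP_HP = 357.59 × (4.94 − 1)/4.94 = 285 K.

T_C ≈ 285 K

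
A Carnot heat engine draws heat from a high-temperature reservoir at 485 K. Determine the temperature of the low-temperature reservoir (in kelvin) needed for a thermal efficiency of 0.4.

T_C ≈ 291 K

From η = 1 − T_C/T_H, T_C = T_H·(1 − η) = 485.00 × (1 − 0.4) = 291 K.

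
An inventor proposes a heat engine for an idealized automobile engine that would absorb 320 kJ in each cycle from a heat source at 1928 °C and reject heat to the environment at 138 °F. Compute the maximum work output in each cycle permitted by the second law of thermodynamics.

W_max ≈ 272 kJ

T_H = 1928 °C → 1928 + 273.15 = 2201.15 K.
T_C = 138 °F → (138 − 32) × 5/9 = 58.89 °C = 332.04 K.
The second-law ceiling is the Carnot efficiency, η_max = 1 − T_C/T_H = 1 − 332.04/2201.15 = 0.8492.
W_max = η_max · Q_H = 0.8492 × 320 = 272 kJ.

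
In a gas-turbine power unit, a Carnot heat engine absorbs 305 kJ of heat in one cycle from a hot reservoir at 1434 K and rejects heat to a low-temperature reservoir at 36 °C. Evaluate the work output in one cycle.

T_C = 36 °C → 36 + 273.15 = 309.15 K.
For a reversible engine, η = 1 − T_C/T_H = 1 − 309.15/1434.00 = 0.7844.
W = η·Q_H = 0.7844 × 305 = 239 kJ.

W ≈ 239 kJ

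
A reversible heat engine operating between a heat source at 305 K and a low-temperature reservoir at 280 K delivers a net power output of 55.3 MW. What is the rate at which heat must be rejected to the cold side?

η_rev = 1 − T_C/T_H = 1 − 280.00/305.00 = 0.0820.
Since Q_C/Q_H = T_C/T_H and Q_H = W/η, Q_C = W·T_C/(T_H − T_C) = 55.3 × 280.00/25.00 = 619 MW.

Q̇_C ≈ 619 MW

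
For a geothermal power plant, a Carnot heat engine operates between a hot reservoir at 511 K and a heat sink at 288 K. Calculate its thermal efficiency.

The Carnot efficiency is η = 1 − T_C/T_H = 1 − 288.00/511.00 = 0.436.

η ≈ 0.436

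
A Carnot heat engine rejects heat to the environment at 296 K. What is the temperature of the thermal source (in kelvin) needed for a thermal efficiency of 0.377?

From η = 1 − T_C/T_H, solving for T_H gives T_H = T_C/(1 − η) = 296.00/(1 − 0.377) = 475 K.

T_H ≈ 475 K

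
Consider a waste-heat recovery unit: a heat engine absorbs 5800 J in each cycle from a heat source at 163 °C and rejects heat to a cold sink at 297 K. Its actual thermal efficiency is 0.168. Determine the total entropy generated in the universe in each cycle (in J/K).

T_H = 163 °C → 163 + 273.15 = 436.15 K.
W = η·Q_H = 0.168 × 5800 = 974.4 J, so Q_C = Q_H − W = 4826 J.
Reservoir entropy changes: ΔS_H = −Q_H/T_H = −5800/436.15 = -13.30 J/K and ΔS_C = +Q_C/T_C = 4826/297.00 = 16.25 J/K.
ΔS_univ = −Q_H/T_H + Q_C/T_C = 2.950 J/K (> 0, since η = 0.168 < η_Carnot = 0.319).

ΔS_univ ≈ 2.950 J/K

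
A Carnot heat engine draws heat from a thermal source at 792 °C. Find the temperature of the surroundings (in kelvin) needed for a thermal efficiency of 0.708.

T_H = 792 °C → 792 + 273.15 = 1065.15 K.
From η = 1 − T_C/T_H, T_C = T_H·(1 − η) = 1065.15 × (1 − 0.708) = 311.0 K.

T_C ≈ 311.0 K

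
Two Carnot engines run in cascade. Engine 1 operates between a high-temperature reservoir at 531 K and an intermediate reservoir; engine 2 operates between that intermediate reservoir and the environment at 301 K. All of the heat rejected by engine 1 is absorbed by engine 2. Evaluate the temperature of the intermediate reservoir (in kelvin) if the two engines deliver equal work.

T_m ≈ 416 K

For reversible stages Q_m = Q_H·(T_m/T_H). Setting W₁ = Q_H(1 − T_m/T_H) equal to W₂ = Q_m(1 − T_C/T_m) = Q_H·(T_m − T_C)/T_H gives T_H − T_m = T_m − T_C, so T_m = (T_H + T_C)/2 = (531.00 + 301.00)/2 = 416 K.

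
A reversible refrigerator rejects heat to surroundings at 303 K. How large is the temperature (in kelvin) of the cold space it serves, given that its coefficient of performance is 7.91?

T_C ≈ 269 K

COP_R = T_C/(T_H − T_C) ⇒ T_C = T_H·COP_R/(1 + COP_R) = 303.00 × 7.91/(1 + 7.91) = 269 K.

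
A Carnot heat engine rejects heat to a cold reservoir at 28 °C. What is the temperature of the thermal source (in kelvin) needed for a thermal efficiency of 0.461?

T_C = 28 °C → 28 + 273.15 = 301.15 K.
From η = 1 − T_C/T_H, solving for T_H gives T_H = T_C/(1 − η) = 301.15/(1 − 0.461) = 559 K.

T_H ≈ 559 K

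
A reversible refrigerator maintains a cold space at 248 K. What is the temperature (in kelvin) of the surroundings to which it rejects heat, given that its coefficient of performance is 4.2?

COP_R = T_C/(T_H − T_C) ⇒ T_H = T_C·(1 + 1/COP_R) = 248.00 × (1 + 1/4.2) = 307 K.

T_H ≈ 307 K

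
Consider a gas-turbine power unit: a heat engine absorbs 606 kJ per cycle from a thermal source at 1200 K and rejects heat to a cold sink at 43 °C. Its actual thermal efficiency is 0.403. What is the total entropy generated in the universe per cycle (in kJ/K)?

ΔS_univ ≈ 0.639 kJ/K

T_C = 43 °C → 43 + 273.15 = 316.15 K.
W = η·Q_H = 0.403 × 606 = 244.2 kJ, so Q_C = Q_H − W = 361.8 kJ.
Entropy balance on the reservoirs: −Q_H/T_H = -0.5050 kJ/K, +Q_C/T_C = 1.144 kJ/K.
ΔS_univ = −Q_H/T_H + Q_C/T_C = 0.639 kJ/K (> 0, since η = 0.403 < η_Carnot = 0.737).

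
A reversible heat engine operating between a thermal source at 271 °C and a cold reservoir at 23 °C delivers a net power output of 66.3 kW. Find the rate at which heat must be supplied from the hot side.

T_H = 271 °C → 271 + 273.15 = 544.15 K.
T_C = 23 °C → 23 + 273.15 = 296.15 K.
η_rev = 1 − T_C/T_H = 1 − 296.15/544.15 = 0.4558.
Q_H = W/η = 66.3/0.4558 = 145 kW.

Q̇_H ≈ 145 kW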